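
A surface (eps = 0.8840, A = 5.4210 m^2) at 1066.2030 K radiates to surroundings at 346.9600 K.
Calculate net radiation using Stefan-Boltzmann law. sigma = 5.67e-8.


T^4 = 1.2923e+12
Tsurr^4 = 1.4492e+10
Q = 0.8840 * 5.67e-8 * 5.4210 * 1.2778e+12 = 347197.5638 W

347197.5638 W


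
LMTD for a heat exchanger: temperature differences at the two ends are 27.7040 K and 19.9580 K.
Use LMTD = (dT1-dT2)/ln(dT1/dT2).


dT1/dT2 = 1.3881
ln(dT1/dT2) = 0.3279
LMTD = 7.7460 / 0.3279 = 23.6197 K

23.6197 K


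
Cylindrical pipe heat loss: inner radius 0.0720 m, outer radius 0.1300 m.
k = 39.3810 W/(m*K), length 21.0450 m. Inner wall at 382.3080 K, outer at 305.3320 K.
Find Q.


dT = 76.9760 K
ln(ro/ri) = 0.5909
Q = 2*pi*39.3810*21.0450*76.9760 / 0.5909 = 678391.1350 W

678391.1350 W


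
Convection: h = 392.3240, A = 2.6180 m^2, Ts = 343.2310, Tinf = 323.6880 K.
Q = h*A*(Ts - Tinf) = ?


dT = 19.5430 K
Q = 392.3240 * 2.6180 * 19.5430 = 20072.6980 W

20072.6980 W


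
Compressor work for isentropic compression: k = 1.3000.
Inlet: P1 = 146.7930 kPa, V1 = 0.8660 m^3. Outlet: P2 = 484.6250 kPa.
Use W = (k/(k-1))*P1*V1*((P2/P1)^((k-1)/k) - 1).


(k-1)/k = 0.2308
(P2/P1)^exp = 1.3173
W = 4.3333 * 146.7930 * 0.8660 * (1.3173 - 1) = 174.8153 kJ

174.8153 kJ


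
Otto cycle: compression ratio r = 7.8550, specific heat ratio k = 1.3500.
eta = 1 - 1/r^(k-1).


r^(k-1) = 2.0573
eta = 1 - 1/2.0573 = 0.5139 = 51.3930%

51.3930%


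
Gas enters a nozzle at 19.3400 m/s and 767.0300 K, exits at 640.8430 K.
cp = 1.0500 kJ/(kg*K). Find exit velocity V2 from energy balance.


dT = 126.1870 K
2*cp*1000*dT = 264992.7000
V1^2 = 374.0356
V2 = sqrt(265366.7356) = 515.1376 m/s

515.1376 m/s


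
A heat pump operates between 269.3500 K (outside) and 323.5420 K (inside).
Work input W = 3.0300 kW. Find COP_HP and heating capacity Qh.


COP = 323.5420 / 54.1920 = 5.9703
Qh = 5.9703 * 3.0300 = 18.0900 kW

COP = 5.9703, Qh = 18.0900 kW


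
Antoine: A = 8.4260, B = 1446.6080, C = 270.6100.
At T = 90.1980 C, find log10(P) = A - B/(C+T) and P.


C+T = 360.8080
B/(C+T) = 4.0094
log10(P) = 8.4260 - 4.0094 = 4.4166
P = 10^4.4166 = 26100.1632 mmHg

26100.1632 mmHg


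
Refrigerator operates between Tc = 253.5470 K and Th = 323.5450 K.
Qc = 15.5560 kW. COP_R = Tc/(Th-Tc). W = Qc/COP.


COP = 253.5470 / 69.9980 = 3.6222
W = 15.5560 / 3.6222 = 4.2946 kW

COP = 3.6222, W = 4.2946 kW


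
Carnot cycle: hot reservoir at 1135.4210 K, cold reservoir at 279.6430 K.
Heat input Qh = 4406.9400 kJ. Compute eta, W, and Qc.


eta = 1 - 279.6430/1135.4210 = 0.7537
W = 0.7537 * 4406.9400 = 3321.5541 kJ
Qc = 4406.9400 - 3321.5541 = 1085.3859 kJ

eta = 75.3710%, W = 3321.5541 kJ, Qc = 1085.3859 kJ


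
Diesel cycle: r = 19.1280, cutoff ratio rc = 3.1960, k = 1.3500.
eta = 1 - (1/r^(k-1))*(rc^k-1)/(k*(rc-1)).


r^(k-1) = 2.8092
rc^k = 4.7998
eta = 0.5437 = 54.3748%

54.3748%


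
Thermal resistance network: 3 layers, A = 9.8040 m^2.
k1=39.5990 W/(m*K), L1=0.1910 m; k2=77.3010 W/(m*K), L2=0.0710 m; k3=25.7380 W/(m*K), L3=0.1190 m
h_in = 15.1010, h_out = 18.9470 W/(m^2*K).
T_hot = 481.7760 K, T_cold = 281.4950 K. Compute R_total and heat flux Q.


R_conv_in = 1/(15.1010*9.8040) = 0.0068
R_1 = 0.1910/(39.5990*9.8040) = 0.0005
R_2 = 0.0710/(77.3010*9.8040) = 9.3685e-05
R_3 = 0.1190/(25.7380*9.8040) = 0.0005
R_conv_out = 1/(18.9470*9.8040) = 0.0054
R_total = 0.0132 K/W
Q = 200.2810 / 0.0132 = 15178.4164 W

R_total = 0.0132 K/W, Q = 15178.4164 W


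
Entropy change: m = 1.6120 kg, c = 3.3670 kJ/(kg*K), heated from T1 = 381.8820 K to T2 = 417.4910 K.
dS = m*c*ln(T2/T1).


T2/T1 = 1.0932
ln(T2/T1) = 0.0892
dS = 1.6120 * 3.3670 * 0.0892 = 0.4839 kJ/K

0.4839 kJ/K


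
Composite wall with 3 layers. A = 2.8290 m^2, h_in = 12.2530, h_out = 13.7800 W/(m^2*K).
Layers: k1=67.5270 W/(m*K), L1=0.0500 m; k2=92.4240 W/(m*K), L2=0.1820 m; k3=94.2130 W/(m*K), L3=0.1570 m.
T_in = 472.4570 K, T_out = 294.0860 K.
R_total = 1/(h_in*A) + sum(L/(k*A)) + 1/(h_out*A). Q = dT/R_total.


R_conv_in = 1/(12.2530*2.8290) = 0.0288
R_1 = 0.0500/(67.5270*2.8290) = 0.0003
R_2 = 0.1820/(92.4240*2.8290) = 0.0007
R_3 = 0.1570/(94.2130*2.8290) = 0.0006
R_conv_out = 1/(13.7800*2.8290) = 0.0257
R_total = 0.0560 K/W
Q = 178.3710 / 0.0560 = 3182.5111 W

R_total = 0.0560 K/W, Q = 3182.5111 W


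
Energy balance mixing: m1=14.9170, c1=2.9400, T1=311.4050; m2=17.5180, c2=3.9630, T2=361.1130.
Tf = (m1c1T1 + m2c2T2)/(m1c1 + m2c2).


num = 38726.8204
den = 113.2798
Tf = 341.8687 K

341.8687 K


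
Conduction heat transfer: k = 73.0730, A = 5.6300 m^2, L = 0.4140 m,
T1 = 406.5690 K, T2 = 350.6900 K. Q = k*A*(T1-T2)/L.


dT = 55.8790 K
Q = 73.0730 * 5.6300 * 55.8790 / 0.4140 = 55528.2027 W

55528.2027 W


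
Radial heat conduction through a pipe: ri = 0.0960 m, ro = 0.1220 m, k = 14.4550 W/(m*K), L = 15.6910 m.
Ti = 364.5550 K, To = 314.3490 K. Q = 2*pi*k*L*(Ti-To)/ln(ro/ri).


dT = 50.2060 K
ln(ro/ri) = 0.2397
Q = 2*pi*14.4550*15.6910*50.2060 / 0.2397 = 298528.2000 W

298528.2000 W


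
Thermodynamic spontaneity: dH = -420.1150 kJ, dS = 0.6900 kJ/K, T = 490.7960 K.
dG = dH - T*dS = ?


T*dS = 490.7960 * 0.6900 = 338.6492 kJ
dG = -420.1150 - 338.6492 = -758.7642 kJ (spontaneous)

dG = -758.7642 kJ, spontaneous


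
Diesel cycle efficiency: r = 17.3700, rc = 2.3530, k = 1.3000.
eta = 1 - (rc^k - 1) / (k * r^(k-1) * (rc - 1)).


r^(k-1) = 2.3547
rc^k = 3.0416
eta = 0.5071 = 50.7054%

50.7054%


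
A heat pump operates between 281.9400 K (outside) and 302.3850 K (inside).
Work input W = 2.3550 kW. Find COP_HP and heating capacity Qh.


COP = 302.3850 / 20.4450 = 14.7902
Qh = 14.7902 * 2.3550 = 34.8308 kW

COP = 14.7902, Qh = 34.8308 kW


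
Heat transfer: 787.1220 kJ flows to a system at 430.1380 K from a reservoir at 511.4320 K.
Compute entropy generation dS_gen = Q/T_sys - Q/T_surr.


dS_sys = 787.1220/430.1380 = 1.8299 kJ/K
dS_surr = -787.1220/511.4320 = -1.5391 kJ/K
dS_gen = 1.8299 - 1.5391 = 0.2909 kJ/K (irreversible)

dS_gen = 0.2909 kJ/K, irreversible


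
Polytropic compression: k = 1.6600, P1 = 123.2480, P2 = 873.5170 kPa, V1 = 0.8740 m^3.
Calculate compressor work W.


(k-1)/k = 0.3976
(P2/P1)^exp = 2.1784
W = 2.5152 * 123.2480 * 0.8740 * (2.1784 - 1) = 319.2757 kJ

319.2757 kJ


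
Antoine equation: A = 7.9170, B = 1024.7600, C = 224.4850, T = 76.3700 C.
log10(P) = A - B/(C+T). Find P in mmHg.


C+T = 300.8550
B/(C+T) = 3.4062
log10(P) = 7.9170 - 3.4062 = 4.5108
P = 10^4.5108 = 32422.0810 mmHg

32422.0810 mmHg


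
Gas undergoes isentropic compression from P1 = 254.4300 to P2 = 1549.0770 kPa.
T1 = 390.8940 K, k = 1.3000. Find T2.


(k-1)/k = 0.2308
(P2/P1)^exp = 1.5172
T2 = 390.8940 * 1.5172 = 593.0599 K

593.0599 K


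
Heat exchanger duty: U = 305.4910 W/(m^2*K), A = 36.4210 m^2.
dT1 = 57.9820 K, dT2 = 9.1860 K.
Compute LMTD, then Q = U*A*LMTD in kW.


LMTD = 26.4843 K
Q = 305.4910 * 36.4210 * 26.4843 = 294671.6255 W = 294.6716 kW

294.6716 kW


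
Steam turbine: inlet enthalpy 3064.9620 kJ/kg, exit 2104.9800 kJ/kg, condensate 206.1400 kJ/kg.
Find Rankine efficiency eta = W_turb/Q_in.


W = 959.9820 kJ/kg
Q_in = 2858.8220 kJ/kg
eta = 0.3358 = 33.5796%

eta = 33.5796%


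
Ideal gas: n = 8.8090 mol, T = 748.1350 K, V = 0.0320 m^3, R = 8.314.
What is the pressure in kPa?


P = nRT/V = 8.8090 * 8.314 * 748.1350 / 0.0320
= 54791.9306 / 0.0320 = 1712247.8307 Pa = 1712.2478 kPa

1712.2478 kPa


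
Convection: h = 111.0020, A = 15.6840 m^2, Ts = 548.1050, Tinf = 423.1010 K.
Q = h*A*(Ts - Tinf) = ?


dT = 125.0040 K
Q = 111.0020 * 15.6840 * 125.0040 = 217626.3848 W

217626.3848 W


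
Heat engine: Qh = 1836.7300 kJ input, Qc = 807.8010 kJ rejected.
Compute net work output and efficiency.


W = 1836.7300 - 807.8010 = 1028.9290 kJ
eta = 1028.9290 / 1836.7300 = 0.5602 = 56.0196%

W = 1028.9290 kJ, eta = 56.0196%


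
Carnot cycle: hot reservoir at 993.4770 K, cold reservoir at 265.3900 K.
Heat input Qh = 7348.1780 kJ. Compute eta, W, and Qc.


eta = 1 - 265.3900/993.4770 = 0.7329
W = 0.7329 * 7348.1780 = 5385.2408 kJ
Qc = 7348.1780 - 5385.2408 = 1962.9372 kJ

eta = 73.2867%, W = 5385.2408 kJ, Qc = 1962.9372 kJ


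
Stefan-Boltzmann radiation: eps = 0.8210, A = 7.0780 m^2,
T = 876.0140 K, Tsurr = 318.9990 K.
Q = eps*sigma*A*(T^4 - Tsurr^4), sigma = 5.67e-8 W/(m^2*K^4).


T^4 = 5.8890e+11
Tsurr^4 = 1.0355e+10
Q = 0.8210 * 5.67e-8 * 7.0780 * 5.7855e+11 = 190623.5138 W

190623.5138 W


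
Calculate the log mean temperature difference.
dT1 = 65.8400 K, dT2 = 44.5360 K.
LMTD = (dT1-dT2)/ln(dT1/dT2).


dT1/dT2 = 1.4784
ln(dT1/dT2) = 0.3909
LMTD = 21.3040 / 0.3909 = 54.4957 K

54.4957 K


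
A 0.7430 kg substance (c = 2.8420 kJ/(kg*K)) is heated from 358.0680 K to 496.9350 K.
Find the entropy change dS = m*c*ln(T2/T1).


T2/T1 = 1.3878
ln(T2/T1) = 0.3277
dS = 0.7430 * 2.8420 * 0.3277 = 0.6920 kJ/K

0.6920 kJ/K


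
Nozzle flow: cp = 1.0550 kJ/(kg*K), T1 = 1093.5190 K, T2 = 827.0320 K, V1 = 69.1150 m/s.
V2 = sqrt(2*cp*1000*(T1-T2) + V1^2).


dT = 266.4870 K
2*cp*1000*dT = 562287.5700
V1^2 = 4776.8832
V2 = sqrt(567064.4532) = 753.0368 m/s

753.0368 m/s


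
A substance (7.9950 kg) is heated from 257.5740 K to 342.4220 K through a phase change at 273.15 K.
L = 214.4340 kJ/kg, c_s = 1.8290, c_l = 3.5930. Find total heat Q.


Q1 (sensible, solid) = 7.9950 * 1.8290 * 15.5760 = 227.7656 kJ
Q2 (latent) = 7.9950 * 214.4340 = 1714.3998 kJ
Q3 (sensible, liquid) = 7.9950 * 3.5930 * 69.2720 = 1989.9099 kJ
Q_total = 3932.0753 kJ

3932.0753 kJ


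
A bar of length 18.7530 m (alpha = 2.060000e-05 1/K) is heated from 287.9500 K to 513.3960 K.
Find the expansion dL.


dT = 225.4460 K
dL = 2.060000e-05 * 18.7530 * 225.4460 = 0.087092 m
L_final = 18.840092 m

dL = 0.087092 m


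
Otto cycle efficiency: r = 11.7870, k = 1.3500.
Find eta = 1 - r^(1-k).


r^(k-1) = 2.3713
eta = 1 - 1/2.3713 = 0.5783 = 57.8295%

57.8295%


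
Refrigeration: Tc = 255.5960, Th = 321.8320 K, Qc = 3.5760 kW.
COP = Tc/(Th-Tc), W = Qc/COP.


COP = 255.5960 / 66.2360 = 3.8589
W = 3.5760 / 3.8589 = 0.9267 kW

COP = 3.8589, W = 0.9267 kW


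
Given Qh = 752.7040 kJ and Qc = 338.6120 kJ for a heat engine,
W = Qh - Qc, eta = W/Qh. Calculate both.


W = 752.7040 - 338.6120 = 414.0920 kJ
eta = 414.0920 / 752.7040 = 0.5501 = 55.0139%

W = 414.0920 kJ, eta = 55.0139%


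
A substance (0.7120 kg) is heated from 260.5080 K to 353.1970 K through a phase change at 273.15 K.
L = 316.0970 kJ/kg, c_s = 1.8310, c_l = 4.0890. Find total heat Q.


Q1 (sensible, solid) = 0.7120 * 1.8310 * 12.6420 = 16.4810 kJ
Q2 (latent) = 0.7120 * 316.0970 = 225.0611 kJ
Q3 (sensible, liquid) = 0.7120 * 4.0890 * 80.0470 = 233.0463 kJ
Q_total = 474.5884 kJ

474.5884 kJ


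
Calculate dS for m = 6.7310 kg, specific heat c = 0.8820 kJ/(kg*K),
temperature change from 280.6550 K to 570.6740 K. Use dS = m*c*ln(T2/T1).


T2/T1 = 2.0334
ln(T2/T1) = 0.7097
dS = 6.7310 * 0.8820 * 0.7097 = 4.2133 kJ/K

4.2133 kJ/K


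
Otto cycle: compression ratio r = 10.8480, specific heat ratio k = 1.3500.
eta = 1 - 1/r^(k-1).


r^(k-1) = 2.3034
eta = 1 - 1/2.3034 = 0.5659 = 56.5862%

56.5862%


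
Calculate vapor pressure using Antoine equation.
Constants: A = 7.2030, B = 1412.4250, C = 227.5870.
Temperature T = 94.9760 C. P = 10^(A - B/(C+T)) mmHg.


C+T = 322.5630
B/(C+T) = 4.3788
log10(P) = 7.2030 - 4.3788 = 2.8242
P = 10^2.8242 = 667.1799 mmHg

667.1799 mmHg


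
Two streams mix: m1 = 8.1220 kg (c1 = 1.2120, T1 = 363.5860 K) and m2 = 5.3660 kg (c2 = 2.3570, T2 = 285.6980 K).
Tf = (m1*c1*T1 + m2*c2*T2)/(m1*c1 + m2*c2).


num = 7192.5029
den = 22.4915
Tf = 319.7872 K

319.7872 K


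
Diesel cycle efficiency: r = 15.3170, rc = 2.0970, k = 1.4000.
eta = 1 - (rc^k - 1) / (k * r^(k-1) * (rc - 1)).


r^(k-1) = 2.9790
rc^k = 2.8199
eta = 0.6022 = 60.2214%

60.2214%


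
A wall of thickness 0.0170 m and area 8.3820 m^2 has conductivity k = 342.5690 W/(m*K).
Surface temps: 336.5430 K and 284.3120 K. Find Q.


dT = 52.2310 K
Q = 342.5690 * 8.3820 * 52.2310 / 0.0170 = 8822164.1825 W

8822164.1825 W


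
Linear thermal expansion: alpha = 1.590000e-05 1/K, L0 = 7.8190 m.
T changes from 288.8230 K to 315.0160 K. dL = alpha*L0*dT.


dT = 26.1930 K
dL = 1.590000e-05 * 7.8190 * 26.1930 = 0.003256 m
L_final = 7.822256 m

dL = 0.003256 m


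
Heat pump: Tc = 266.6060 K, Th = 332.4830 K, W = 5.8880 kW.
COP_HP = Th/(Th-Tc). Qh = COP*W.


COP = 332.4830 / 65.8770 = 5.0470
Qh = 5.0470 * 5.8880 = 29.7169 kW

COP = 5.0470, Qh = 29.7169 kW


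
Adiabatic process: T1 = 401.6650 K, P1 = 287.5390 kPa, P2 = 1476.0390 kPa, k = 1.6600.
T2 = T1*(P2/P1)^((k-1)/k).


(k-1)/k = 0.3976
(P2/P1)^exp = 1.9162
T2 = 401.6650 * 1.9162 = 769.6843 K

769.6843 K


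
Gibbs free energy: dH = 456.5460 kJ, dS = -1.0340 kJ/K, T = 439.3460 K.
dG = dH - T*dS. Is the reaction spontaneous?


T*dS = 439.3460 * -1.0340 = -454.2838 kJ
dG = 456.5460 + 454.2838 = 910.8298 kJ (non-spontaneous)

dG = 910.8298 kJ, non-spontaneous


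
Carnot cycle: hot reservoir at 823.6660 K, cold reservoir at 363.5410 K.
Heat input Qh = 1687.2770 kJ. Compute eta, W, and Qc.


eta = 1 - 363.5410/823.6660 = 0.5586
W = 0.5586 * 1687.2770 = 942.5645 kJ
Qc = 1687.2770 - 942.5645 = 744.7125 kJ

eta = 55.8631%, W = 942.5645 kJ, Qc = 744.7125 kJ


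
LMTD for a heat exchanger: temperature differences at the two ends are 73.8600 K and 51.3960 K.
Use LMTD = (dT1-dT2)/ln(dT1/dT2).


dT1/dT2 = 1.4371
ln(dT1/dT2) = 0.3626
LMTD = 22.4640 / 0.3626 = 61.9507 K

61.9507 K


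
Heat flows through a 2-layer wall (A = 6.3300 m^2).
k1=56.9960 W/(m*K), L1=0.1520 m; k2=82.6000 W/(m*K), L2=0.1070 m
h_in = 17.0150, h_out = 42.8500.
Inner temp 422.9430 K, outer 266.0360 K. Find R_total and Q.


R_conv_in = 1/(17.0150*6.3300) = 0.0093
R_1 = 0.1520/(56.9960*6.3300) = 0.0004
R_2 = 0.1070/(82.6000*6.3300) = 0.0002
R_conv_out = 1/(42.8500*6.3300) = 0.0037
R_total = 0.0136 K/W
Q = 156.9070 / 0.0136 = 11539.5383 W

R_total = 0.0136 K/W, Q = 11539.5383 W


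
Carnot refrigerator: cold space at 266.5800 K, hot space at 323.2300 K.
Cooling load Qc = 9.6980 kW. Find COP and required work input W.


COP = 266.5800 / 56.6500 = 4.7057
W = 9.6980 / 4.7057 = 2.0609 kW

COP = 4.7057, W = 2.0609 kW


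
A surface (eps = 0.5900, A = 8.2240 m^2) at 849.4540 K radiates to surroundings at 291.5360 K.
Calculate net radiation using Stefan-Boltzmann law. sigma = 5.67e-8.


T^4 = 5.2067e+11
Tsurr^4 = 7.2239e+09
Q = 0.5900 * 5.67e-8 * 8.2240 * 5.1344e+11 = 141256.9867 W

141256.9867 W


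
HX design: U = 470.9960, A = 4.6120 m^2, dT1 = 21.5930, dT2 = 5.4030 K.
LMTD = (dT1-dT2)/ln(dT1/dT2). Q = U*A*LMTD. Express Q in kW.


LMTD = 11.6860 K
Q = 470.9960 * 4.6120 * 11.6860 = 25384.7875 W = 25.3848 kW

25.3848 kW


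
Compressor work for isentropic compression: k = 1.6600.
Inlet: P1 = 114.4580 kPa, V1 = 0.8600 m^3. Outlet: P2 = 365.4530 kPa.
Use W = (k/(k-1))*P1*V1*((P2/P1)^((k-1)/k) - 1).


(k-1)/k = 0.3976
(P2/P1)^exp = 1.5866
W = 2.5152 * 114.4580 * 0.8600 * (1.5866 - 1) = 145.2207 kJ

145.2207 kJ


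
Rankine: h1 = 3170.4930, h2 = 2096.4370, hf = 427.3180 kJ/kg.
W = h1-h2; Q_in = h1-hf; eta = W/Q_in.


W = 1074.0560 kJ/kg
Q_in = 2743.1750 kJ/kg
eta = 0.3915 = 39.1538%

eta = 39.1538%


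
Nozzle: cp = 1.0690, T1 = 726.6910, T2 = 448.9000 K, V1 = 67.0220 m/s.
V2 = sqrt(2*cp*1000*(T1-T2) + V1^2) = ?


dT = 277.7910 K
2*cp*1000*dT = 593917.1580
V1^2 = 4491.9485
V2 = sqrt(598409.1065) = 773.5691 m/s

773.5691 m/s


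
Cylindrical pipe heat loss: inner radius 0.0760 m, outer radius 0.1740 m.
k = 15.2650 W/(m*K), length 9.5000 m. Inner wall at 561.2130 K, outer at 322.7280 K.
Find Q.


dT = 238.4850 K
ln(ro/ri) = 0.8283
Q = 2*pi*15.2650*9.5000*238.4850 / 0.8283 = 262338.5876 W

262338.5876 W


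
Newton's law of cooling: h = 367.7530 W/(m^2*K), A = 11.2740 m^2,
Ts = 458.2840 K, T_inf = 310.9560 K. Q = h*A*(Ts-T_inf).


dT = 147.3280 K
Q = 367.7530 * 11.2740 * 147.3280 = 610828.8599 W

610828.8599 W


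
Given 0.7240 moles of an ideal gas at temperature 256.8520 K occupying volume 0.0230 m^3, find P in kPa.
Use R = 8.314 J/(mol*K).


P = nRT/V = 0.7240 * 8.314 * 256.8520 / 0.0230
= 1546.0785 / 0.0230 = 67220.8039 Pa = 67.2208 kPa

67.2208 kPa


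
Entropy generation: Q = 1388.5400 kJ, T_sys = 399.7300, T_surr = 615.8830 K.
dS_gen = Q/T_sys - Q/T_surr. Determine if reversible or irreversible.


dS_sys = 1388.5400/399.7300 = 3.4737 kJ/K
dS_surr = -1388.5400/615.8830 = -2.2546 kJ/K
dS_gen = 3.4737 - 2.2546 = 1.2191 kJ/K (irreversible)

dS_gen = 1.2191 kJ/K, irreversible


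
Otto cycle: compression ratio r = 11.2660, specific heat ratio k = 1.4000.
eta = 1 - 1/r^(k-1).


r^(k-1) = 2.6346
eta = 1 - 1/2.6346 = 0.6204 = 62.0430%

62.0430%


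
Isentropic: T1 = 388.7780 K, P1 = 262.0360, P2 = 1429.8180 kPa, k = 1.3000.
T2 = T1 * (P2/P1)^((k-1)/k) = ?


(k-1)/k = 0.2308
(P2/P1)^exp = 1.4793
T2 = 388.7780 * 1.4793 = 575.1222 K

575.1222 K


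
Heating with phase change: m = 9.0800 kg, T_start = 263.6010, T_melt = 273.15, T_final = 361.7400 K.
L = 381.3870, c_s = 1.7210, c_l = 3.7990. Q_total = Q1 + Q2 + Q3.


Q1 (sensible, solid) = 9.0800 * 1.7210 * 9.5490 = 149.2192 kJ
Q2 (latent) = 9.0800 * 381.3870 = 3462.9940 kJ
Q3 (sensible, liquid) = 9.0800 * 3.7990 * 88.5900 = 3055.9050 kJ
Q_total = 6668.1181 kJ

6668.1181 kJ


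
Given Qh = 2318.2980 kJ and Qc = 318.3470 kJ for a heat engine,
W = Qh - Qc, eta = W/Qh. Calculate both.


W = 2318.2980 - 318.3470 = 1999.9510 kJ
eta = 1999.9510 / 2318.2980 = 0.8627 = 86.2681%

W = 1999.9510 kJ, eta = 86.2681%


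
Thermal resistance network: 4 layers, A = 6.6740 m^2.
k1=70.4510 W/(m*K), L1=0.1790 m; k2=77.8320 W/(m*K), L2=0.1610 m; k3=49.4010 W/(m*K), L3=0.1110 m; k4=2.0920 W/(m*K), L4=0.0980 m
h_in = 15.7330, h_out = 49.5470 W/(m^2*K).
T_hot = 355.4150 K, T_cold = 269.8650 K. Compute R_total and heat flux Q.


R_conv_in = 1/(15.7330*6.6740) = 0.0095
R_1 = 0.1790/(70.4510*6.6740) = 0.0004
R_2 = 0.1610/(77.8320*6.6740) = 0.0003
R_3 = 0.1110/(49.4010*6.6740) = 0.0003
R_4 = 0.0980/(2.0920*6.6740) = 0.0070
R_conv_out = 1/(49.5470*6.6740) = 0.0030
R_total = 0.0206 K/W
Q = 85.5500 / 0.0206 = 4154.1062 W

R_total = 0.0206 K/W, Q = 4154.1062 W


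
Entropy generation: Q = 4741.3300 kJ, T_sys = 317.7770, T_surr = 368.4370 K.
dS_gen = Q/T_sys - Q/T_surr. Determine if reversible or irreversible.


dS_sys = 4741.3300/317.7770 = 14.9203 kJ/K
dS_surr = -4741.3300/368.4370 = -12.8688 kJ/K
dS_gen = 14.9203 - 12.8688 = 2.0515 kJ/K (irreversible)

dS_gen = 2.0515 kJ/K, irreversible


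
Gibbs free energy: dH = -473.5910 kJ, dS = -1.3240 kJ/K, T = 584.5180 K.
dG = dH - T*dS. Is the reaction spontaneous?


T*dS = 584.5180 * -1.3240 = -773.9018 kJ
dG = -473.5910 + 773.9018 = 300.3108 kJ (non-spontaneous)

dG = 300.3108 kJ, non-spontaneous


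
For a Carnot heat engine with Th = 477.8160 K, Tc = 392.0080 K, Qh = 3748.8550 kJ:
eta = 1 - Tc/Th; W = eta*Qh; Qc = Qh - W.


eta = 1 - 392.0080/477.8160 = 0.1796
W = 0.1796 * 3748.8550 = 673.2335 kJ
Qc = 3748.8550 - 673.2335 = 3075.6215 kJ

eta = 17.9584%, W = 673.2335 kJ, Qc = 3075.6215 kJ


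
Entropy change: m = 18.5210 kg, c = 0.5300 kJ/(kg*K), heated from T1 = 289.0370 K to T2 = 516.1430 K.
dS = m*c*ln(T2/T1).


T2/T1 = 1.7857
ln(T2/T1) = 0.5798
dS = 18.5210 * 0.5300 * 0.5798 = 5.6917 kJ/K

5.6917 kJ/K


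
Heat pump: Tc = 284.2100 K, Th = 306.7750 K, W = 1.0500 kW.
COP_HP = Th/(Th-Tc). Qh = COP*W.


COP = 306.7750 / 22.5650 = 13.5952
Qh = 13.5952 * 1.0500 = 14.2749 kW

COP = 13.5952, Qh = 14.2749 kW


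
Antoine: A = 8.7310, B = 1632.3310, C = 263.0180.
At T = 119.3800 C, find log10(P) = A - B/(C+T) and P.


C+T = 382.3980
B/(C+T) = 4.2687
log10(P) = 8.7310 - 4.2687 = 4.4623
P = 10^4.4623 = 28995.4372 mmHg

28995.4372 mmHg


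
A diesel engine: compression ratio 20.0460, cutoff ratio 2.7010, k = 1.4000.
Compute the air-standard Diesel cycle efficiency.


r^(k-1) = 3.3175
rc^k = 4.0192
eta = 0.6178 = 61.7843%

61.7843%


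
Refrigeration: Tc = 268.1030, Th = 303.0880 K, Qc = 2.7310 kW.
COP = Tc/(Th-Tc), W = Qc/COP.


COP = 268.1030 / 34.9850 = 7.6634
W = 2.7310 / 7.6634 = 0.3564 kW

COP = 7.6634, W = 0.3564 kW


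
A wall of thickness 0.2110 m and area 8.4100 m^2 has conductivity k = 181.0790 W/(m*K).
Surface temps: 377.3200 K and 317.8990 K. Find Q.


dT = 59.4210 K
Q = 181.0790 * 8.4100 * 59.4210 / 0.2110 = 428865.9674 W

428865.9674 W


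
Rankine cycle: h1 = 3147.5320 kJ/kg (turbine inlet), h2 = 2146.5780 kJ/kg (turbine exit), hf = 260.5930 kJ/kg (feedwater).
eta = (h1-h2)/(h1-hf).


W = 1000.9540 kJ/kg
Q_in = 2886.9390 kJ/kg
eta = 0.3467 = 34.6718%

eta = 34.6718%


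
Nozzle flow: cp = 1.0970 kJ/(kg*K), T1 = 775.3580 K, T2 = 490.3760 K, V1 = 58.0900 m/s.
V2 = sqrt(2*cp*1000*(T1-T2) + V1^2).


dT = 284.9820 K
2*cp*1000*dT = 625250.5080
V1^2 = 3374.4481
V2 = sqrt(628624.9561) = 792.8587 m/s

792.8587 m/s


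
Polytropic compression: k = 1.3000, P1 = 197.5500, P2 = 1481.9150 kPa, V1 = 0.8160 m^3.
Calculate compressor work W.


(k-1)/k = 0.2308
(P2/P1)^exp = 1.5921
W = 4.3333 * 197.5500 * 0.8160 * (1.5921 - 1) = 413.5690 kJ

413.5690 kJ


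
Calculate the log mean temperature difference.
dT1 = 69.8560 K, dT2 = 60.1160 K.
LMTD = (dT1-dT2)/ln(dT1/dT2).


dT1/dT2 = 1.1620
ln(dT1/dT2) = 0.1502
LMTD = 9.7400 / 0.1502 = 64.8642 K

64.8642 K


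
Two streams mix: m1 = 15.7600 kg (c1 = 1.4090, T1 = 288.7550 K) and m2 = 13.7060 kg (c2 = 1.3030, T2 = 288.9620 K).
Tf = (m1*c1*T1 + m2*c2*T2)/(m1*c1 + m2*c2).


num = 11572.5960
den = 40.0648
Tf = 288.8473 K

288.8473 K


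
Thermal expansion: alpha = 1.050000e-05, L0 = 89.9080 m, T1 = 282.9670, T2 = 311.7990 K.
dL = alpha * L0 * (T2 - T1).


dT = 28.8320 K
dL = 1.050000e-05 * 89.9080 * 28.8320 = 0.027218 m
L_final = 89.935218 m

dL = 0.027218 m


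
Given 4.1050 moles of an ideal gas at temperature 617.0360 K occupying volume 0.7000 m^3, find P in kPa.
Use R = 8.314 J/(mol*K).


P = nRT/V = 4.1050 * 8.314 * 617.0360 / 0.7000
= 21058.8031 / 0.7000 = 30084.0045 Pa = 30.0840 kPa

30.0840 kPa


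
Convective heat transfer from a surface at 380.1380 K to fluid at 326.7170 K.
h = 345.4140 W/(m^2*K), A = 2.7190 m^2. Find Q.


dT = 53.4210 K
Q = 345.4140 * 2.7190 * 53.4210 = 50171.9704 W

50171.9704 W


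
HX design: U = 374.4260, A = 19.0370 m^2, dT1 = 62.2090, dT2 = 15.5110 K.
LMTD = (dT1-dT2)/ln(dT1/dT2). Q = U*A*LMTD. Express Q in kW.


LMTD = 33.6211 K
Q = 374.4260 * 19.0370 * 33.6211 = 239649.2663 W = 239.6493 kW

239.6493 kW


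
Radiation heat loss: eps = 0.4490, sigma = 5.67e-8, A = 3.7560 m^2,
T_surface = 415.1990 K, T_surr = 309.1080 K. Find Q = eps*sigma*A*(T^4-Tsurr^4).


T^4 = 2.9718e+10
Tsurr^4 = 9.1294e+09
Q = 0.4490 * 5.67e-8 * 3.7560 * 2.0589e+10 = 1968.7495 W

1968.7495 W


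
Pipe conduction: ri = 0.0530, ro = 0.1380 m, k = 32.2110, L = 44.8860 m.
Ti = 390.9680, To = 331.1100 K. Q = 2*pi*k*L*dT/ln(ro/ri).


dT = 59.8580 K
ln(ro/ri) = 0.9570
Q = 2*pi*32.2110*44.8860*59.8580 / 0.9570 = 568227.9528 W

568227.9528 W


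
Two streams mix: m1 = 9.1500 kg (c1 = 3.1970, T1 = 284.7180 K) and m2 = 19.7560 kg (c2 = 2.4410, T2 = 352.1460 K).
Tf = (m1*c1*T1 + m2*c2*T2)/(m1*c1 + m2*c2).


num = 25310.7557
den = 77.4769
Tf = 326.6876 K

326.6876 K


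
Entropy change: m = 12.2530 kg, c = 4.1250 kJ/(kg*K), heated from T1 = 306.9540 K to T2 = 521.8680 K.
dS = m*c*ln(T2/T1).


T2/T1 = 1.7002
ln(T2/T1) = 0.5307
dS = 12.2530 * 4.1250 * 0.5307 = 26.8244 kJ/K

26.8244 kJ/K


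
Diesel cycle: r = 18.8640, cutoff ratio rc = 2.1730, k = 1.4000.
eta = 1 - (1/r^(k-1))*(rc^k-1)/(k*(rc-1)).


r^(k-1) = 3.2378
rc^k = 2.9640
eta = 0.6306 = 63.0623%

63.0623%


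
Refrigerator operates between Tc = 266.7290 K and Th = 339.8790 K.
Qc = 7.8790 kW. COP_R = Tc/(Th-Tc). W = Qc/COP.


COP = 266.7290 / 73.1500 = 3.6463
W = 7.8790 / 3.6463 = 2.1608 kW

COP = 3.6463, W = 2.1608 kW


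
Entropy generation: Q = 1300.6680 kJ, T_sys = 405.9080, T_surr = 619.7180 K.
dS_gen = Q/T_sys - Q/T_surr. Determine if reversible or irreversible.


dS_sys = 1300.6680/405.9080 = 3.2043 kJ/K
dS_surr = -1300.6680/619.7180 = -2.0988 kJ/K
dS_gen = 3.2043 - 2.0988 = 1.1055 kJ/K (irreversible)

dS_gen = 1.1055 kJ/K, irreversible


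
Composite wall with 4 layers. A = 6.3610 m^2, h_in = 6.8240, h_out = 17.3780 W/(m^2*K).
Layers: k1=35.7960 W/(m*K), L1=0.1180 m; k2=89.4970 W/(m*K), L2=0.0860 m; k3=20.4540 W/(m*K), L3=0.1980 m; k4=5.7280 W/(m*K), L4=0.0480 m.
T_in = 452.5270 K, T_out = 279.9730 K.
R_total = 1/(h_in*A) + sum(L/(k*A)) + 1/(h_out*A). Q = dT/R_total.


R_conv_in = 1/(6.8240*6.3610) = 0.0230
R_1 = 0.1180/(35.7960*6.3610) = 0.0005
R_2 = 0.0860/(89.4970*6.3610) = 0.0002
R_3 = 0.1980/(20.4540*6.3610) = 0.0015
R_4 = 0.0480/(5.7280*6.3610) = 0.0013
R_conv_out = 1/(17.3780*6.3610) = 0.0090
R_total = 0.0356 K/W
Q = 172.5540 / 0.0356 = 4848.0593 W

R_total = 0.0356 K/W, Q = 4848.0593 W


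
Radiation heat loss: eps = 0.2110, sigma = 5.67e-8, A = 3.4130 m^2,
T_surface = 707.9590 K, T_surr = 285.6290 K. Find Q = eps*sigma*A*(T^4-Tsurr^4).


T^4 = 2.5121e+11
Tsurr^4 = 6.6559e+09
Q = 0.2110 * 5.67e-8 * 3.4130 * 2.4455e+11 = 9985.5518 W

9985.5518 W


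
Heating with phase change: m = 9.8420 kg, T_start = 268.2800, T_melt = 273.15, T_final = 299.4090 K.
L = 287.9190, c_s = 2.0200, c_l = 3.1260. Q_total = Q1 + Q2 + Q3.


Q1 (sensible, solid) = 9.8420 * 2.0200 * 4.8700 = 96.8197 kJ
Q2 (latent) = 9.8420 * 287.9190 = 2833.6988 kJ
Q3 (sensible, liquid) = 9.8420 * 3.1260 * 26.2590 = 807.8868 kJ
Q_total = 3738.4053 kJ

3738.4053 kJ


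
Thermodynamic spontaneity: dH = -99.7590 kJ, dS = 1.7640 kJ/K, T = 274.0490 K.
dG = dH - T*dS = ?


T*dS = 274.0490 * 1.7640 = 483.4224 kJ
dG = -99.7590 - 483.4224 = -583.1814 kJ (spontaneous)

dG = -583.1814 kJ, spontaneous


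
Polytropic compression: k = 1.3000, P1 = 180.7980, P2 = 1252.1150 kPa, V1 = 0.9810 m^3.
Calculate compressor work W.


(k-1)/k = 0.2308
(P2/P1)^exp = 1.5630
W = 4.3333 * 180.7980 * 0.9810 * (1.5630 - 1) = 432.6818 kJ

432.6818 kJ


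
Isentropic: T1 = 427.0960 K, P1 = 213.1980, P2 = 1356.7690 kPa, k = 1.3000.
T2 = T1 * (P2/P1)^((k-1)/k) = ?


(k-1)/k = 0.2308
(P2/P1)^exp = 1.5328
T2 = 427.0960 * 1.5328 = 654.6362 K

654.6362 K


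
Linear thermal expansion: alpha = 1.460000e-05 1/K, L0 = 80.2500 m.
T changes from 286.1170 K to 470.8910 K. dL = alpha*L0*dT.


dT = 184.7740 K
dL = 1.460000e-05 * 80.2500 * 184.7740 = 0.216490 m
L_final = 80.466490 m

dL = 0.216490 m


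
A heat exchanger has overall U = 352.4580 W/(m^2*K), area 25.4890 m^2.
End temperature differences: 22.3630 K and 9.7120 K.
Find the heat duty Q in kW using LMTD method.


LMTD = 15.1682 K
Q = 352.4580 * 25.4890 * 15.1682 = 136268.4274 W = 136.2684 kW

136.2684 kW


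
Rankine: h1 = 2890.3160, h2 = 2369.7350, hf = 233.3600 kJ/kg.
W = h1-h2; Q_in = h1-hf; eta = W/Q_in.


W = 520.5810 kJ/kg
Q_in = 2656.9560 kJ/kg
eta = 0.1959 = 19.5931%

eta = 19.5931%


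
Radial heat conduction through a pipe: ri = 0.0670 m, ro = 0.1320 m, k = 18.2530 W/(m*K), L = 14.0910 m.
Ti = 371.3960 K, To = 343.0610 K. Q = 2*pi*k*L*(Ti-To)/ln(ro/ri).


dT = 28.3350 K
ln(ro/ri) = 0.6781
Q = 2*pi*18.2530*14.0910*28.3350 / 0.6781 = 67527.3103 W

67527.3103 W


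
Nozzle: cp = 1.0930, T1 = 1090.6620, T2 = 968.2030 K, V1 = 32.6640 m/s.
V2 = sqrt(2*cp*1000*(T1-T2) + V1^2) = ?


dT = 122.4590 K
2*cp*1000*dT = 267695.3740
V1^2 = 1066.9369
V2 = sqrt(268762.3109) = 518.4229 m/s

518.4229 m/s


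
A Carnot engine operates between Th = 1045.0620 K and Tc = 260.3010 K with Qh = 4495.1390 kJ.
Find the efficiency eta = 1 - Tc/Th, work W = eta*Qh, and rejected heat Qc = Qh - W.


eta = 1 - 260.3010/1045.0620 = 0.7509
W = 0.7509 * 4495.1390 = 3375.5029 kJ
Qc = 4495.1390 - 3375.5029 = 1119.6361 kJ

eta = 75.0923%, W = 3375.5029 kJ, Qc = 1119.6361 kJ


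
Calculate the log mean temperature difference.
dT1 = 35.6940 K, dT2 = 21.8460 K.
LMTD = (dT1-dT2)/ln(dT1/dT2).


dT1/dT2 = 1.6339
ln(dT1/dT2) = 0.4910
LMTD = 13.8480 / 0.4910 = 28.2057 K

28.2057 K


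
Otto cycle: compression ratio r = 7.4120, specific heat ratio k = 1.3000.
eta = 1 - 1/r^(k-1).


r^(k-1) = 1.8238
eta = 1 - 1/1.8238 = 0.4517 = 45.1699%

45.1699%


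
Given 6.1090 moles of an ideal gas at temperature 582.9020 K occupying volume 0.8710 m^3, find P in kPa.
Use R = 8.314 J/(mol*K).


P = nRT/V = 6.1090 * 8.314 * 582.9020 / 0.8710
= 29605.7243 / 0.8710 = 33990.4986 Pa = 33.9905 kPa

33.9905 kPa


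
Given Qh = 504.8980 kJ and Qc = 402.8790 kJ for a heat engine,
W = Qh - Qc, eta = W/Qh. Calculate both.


W = 504.8980 - 402.8790 = 102.0190 kJ
eta = 102.0190 / 504.8980 = 0.2021 = 20.2059%

W = 102.0190 kJ, eta = 20.2059%


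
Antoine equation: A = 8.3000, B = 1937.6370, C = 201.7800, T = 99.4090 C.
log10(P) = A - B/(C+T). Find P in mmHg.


C+T = 301.1890
B/(C+T) = 6.4333
log10(P) = 8.3000 - 6.4333 = 1.8667
P = 10^1.8667 = 73.5711 mmHg

73.5711 mmHg


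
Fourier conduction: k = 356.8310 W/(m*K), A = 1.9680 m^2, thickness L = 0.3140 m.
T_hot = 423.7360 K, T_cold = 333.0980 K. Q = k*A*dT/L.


dT = 90.6380 K
Q = 356.8310 * 1.9680 * 90.6380 / 0.3140 = 202706.8090 W

202706.8090 W


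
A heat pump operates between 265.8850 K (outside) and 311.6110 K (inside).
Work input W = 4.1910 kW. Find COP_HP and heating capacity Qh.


COP = 311.6110 / 45.7260 = 6.8147
Qh = 6.8147 * 4.1910 = 28.5606 kW

COP = 6.8147, Qh = 28.5606 kW


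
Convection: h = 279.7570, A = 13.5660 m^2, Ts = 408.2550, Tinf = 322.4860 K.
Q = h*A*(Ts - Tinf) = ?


dT = 85.7690 K
Q = 279.7570 * 13.5660 * 85.7690 = 325509.0904 W

325509.0904 W


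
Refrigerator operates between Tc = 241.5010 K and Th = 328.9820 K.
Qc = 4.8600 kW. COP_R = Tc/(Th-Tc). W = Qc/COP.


COP = 241.5010 / 87.4810 = 2.7606
W = 4.8600 / 2.7606 = 1.7605 kW

COP = 2.7606, W = 1.7605 kW


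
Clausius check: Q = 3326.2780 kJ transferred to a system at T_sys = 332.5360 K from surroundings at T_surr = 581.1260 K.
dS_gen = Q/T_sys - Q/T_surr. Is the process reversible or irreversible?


dS_sys = 3326.2780/332.5360 = 10.0028 kJ/K
dS_surr = -3326.2780/581.1260 = -5.7238 kJ/K
dS_gen = 10.0028 - 5.7238 = 4.2789 kJ/K (irreversible)

dS_gen = 4.2789 kJ/K, irreversible


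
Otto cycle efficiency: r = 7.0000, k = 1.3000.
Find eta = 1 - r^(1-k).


r^(k-1) = 1.7928
eta = 1 - 1/1.7928 = 0.4422 = 44.2210%

44.2210%


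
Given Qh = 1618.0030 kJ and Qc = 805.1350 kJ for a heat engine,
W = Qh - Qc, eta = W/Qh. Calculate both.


W = 1618.0030 - 805.1350 = 812.8680 kJ
eta = 812.8680 / 1618.0030 = 0.5024 = 50.2390%

W = 812.8680 kJ, eta = 50.2390%


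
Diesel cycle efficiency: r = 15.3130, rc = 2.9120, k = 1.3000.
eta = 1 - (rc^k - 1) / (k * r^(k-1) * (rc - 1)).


r^(k-1) = 2.2673
rc^k = 4.0128
eta = 0.4654 = 46.5408%

46.5408%


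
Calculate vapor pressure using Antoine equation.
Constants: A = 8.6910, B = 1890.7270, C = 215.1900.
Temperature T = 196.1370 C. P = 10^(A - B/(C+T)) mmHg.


C+T = 411.3270
B/(C+T) = 4.5967
log10(P) = 8.6910 - 4.5967 = 4.0943
P = 10^4.0943 = 12426.4818 mmHg

12426.4818 mmHg


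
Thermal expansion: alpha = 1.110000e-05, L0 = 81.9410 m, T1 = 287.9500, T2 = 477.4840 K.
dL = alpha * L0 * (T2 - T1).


dT = 189.5340 K
dL = 1.110000e-05 * 81.9410 * 189.5340 = 0.172390 m
L_final = 82.113390 m

dL = 0.172390 m


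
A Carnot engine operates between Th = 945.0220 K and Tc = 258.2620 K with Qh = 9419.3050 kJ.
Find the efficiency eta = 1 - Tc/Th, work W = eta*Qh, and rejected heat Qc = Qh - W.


eta = 1 - 258.2620/945.0220 = 0.7267
W = 0.7267 * 9419.3050 = 6845.1337 kJ
Qc = 9419.3050 - 6845.1337 = 2574.1713 kJ

eta = 72.6713%, W = 6845.1337 kJ, Qc = 2574.1713 kJ


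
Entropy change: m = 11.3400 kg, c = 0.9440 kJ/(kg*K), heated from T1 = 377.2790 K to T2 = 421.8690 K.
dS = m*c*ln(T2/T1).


T2/T1 = 1.1182
ln(T2/T1) = 0.1117
dS = 11.3400 * 0.9440 * 0.1117 = 1.1958 kJ/K

1.1958 kJ/K


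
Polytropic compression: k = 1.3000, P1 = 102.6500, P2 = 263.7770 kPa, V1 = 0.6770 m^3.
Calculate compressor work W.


(k-1)/k = 0.2308
(P2/P1)^exp = 1.2433
W = 4.3333 * 102.6500 * 0.6770 * (1.2433 - 1) = 73.2773 kJ

73.2773 kJ


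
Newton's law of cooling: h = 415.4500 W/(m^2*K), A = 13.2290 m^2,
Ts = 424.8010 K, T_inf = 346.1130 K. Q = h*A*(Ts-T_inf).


dT = 78.6880 K
Q = 415.4500 * 13.2290 * 78.6880 = 432468.3077 W

432468.3077 W


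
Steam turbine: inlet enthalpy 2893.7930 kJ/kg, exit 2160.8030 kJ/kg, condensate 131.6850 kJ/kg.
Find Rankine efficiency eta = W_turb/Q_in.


W = 732.9900 kJ/kg
Q_in = 2762.1080 kJ/kg
eta = 0.2654 = 26.5373%

eta = 26.5373%


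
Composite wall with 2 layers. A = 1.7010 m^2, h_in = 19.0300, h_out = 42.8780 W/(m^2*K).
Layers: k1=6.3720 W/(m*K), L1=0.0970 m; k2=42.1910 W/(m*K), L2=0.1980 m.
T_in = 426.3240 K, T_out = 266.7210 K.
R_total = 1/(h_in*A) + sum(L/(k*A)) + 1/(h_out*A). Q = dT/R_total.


R_conv_in = 1/(19.0300*1.7010) = 0.0309
R_1 = 0.0970/(6.3720*1.7010) = 0.0089
R_2 = 0.1980/(42.1910*1.7010) = 0.0028
R_conv_out = 1/(42.8780*1.7010) = 0.0137
R_total = 0.0563 K/W
Q = 159.6030 / 0.0563 = 2834.2724 W

R_total = 0.0563 K/W, Q = 2834.2724 W


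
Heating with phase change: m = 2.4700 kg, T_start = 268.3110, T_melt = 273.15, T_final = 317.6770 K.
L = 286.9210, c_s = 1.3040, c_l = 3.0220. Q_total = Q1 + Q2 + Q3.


Q1 (sensible, solid) = 2.4700 * 1.3040 * 4.8390 = 15.5858 kJ
Q2 (latent) = 2.4700 * 286.9210 = 708.6949 kJ
Q3 (sensible, liquid) = 2.4700 * 3.0220 * 44.5270 = 332.3647 kJ
Q_total = 1056.6454 kJ

1056.6454 kJ


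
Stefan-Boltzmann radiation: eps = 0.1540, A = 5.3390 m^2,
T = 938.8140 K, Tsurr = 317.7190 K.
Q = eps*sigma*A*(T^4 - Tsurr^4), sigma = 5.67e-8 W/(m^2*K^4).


T^4 = 7.7682e+11
Tsurr^4 = 1.0190e+10
Q = 0.1540 * 5.67e-8 * 5.3390 * 7.6663e+11 = 35739.4062 W

35739.4062 W


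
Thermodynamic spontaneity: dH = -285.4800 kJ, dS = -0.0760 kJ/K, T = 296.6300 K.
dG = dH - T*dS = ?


T*dS = 296.6300 * -0.0760 = -22.5439 kJ
dG = -285.4800 + 22.5439 = -262.9361 kJ (spontaneous)

dG = -262.9361 kJ, spontaneous


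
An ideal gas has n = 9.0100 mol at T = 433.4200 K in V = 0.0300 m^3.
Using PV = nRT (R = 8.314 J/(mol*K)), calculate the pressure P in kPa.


P = nRT/V = 9.0100 * 8.314 * 433.4200 / 0.0300
= 32467.1195 / 0.0300 = 1082237.3153 Pa = 1082.2373 kPa

1082.2373 kPa


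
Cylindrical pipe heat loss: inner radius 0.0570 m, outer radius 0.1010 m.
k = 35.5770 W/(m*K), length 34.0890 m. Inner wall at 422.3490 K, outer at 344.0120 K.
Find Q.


dT = 78.3370 K
ln(ro/ri) = 0.5721
Q = 2*pi*35.5770*34.0890*78.3370 / 0.5721 = 1043474.3691 W

1043474.3691 W


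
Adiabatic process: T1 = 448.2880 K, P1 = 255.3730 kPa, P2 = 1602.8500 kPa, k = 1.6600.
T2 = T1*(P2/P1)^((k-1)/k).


(k-1)/k = 0.3976
(P2/P1)^exp = 2.0757
T2 = 448.2880 * 2.0757 = 930.5122 K

930.5122 K


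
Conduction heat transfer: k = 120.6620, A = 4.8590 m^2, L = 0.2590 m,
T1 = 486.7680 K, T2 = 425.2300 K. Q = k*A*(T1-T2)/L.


dT = 61.5380 K
Q = 120.6620 * 4.8590 * 61.5380 / 0.2590 = 139303.1805 W

139303.1805 W


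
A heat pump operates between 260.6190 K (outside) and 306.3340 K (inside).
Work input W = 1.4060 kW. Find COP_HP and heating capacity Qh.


COP = 306.3340 / 45.7150 = 6.7010
Qh = 6.7010 * 1.4060 = 9.4215 kW

COP = 6.7010, Qh = 9.4215 kW


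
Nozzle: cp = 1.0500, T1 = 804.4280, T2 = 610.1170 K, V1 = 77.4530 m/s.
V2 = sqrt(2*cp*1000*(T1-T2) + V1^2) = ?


dT = 194.3110 K
2*cp*1000*dT = 408053.1000
V1^2 = 5998.9672
V2 = sqrt(414052.0672) = 643.4688 m/s

643.4688 m/s


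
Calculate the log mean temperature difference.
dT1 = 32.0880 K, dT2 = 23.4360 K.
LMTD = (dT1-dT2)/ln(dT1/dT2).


dT1/dT2 = 1.3692
ln(dT1/dT2) = 0.3142
LMTD = 8.6520 / 0.3142 = 27.5358 K

27.5358 K


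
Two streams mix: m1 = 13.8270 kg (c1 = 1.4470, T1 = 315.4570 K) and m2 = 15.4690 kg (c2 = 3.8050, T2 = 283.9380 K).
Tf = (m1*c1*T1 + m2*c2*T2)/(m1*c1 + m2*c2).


num = 23024.0207
den = 78.8672
Tf = 291.9340 K

291.9340 K


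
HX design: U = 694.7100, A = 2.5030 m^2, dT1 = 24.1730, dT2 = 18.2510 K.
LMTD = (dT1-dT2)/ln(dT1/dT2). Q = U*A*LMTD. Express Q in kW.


LMTD = 21.0735 K
Q = 694.7100 * 2.5030 * 21.0735 = 36643.8489 W = 36.6438 kW

36.6438 kW


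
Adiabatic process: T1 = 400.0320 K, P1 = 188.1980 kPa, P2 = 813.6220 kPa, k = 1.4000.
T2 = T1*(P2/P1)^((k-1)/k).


(k-1)/k = 0.2857
(P2/P1)^exp = 1.5194
T2 = 400.0320 * 1.5194 = 607.7907 K

607.7907 K


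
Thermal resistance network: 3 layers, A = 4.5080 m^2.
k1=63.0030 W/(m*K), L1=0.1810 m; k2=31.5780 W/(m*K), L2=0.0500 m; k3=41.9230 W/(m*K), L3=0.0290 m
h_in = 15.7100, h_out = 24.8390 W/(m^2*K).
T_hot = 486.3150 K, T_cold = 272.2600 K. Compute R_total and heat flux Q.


R_conv_in = 1/(15.7100*4.5080) = 0.0141
R_1 = 0.1810/(63.0030*4.5080) = 0.0006
R_2 = 0.0500/(31.5780*4.5080) = 0.0004
R_3 = 0.0290/(41.9230*4.5080) = 0.0002
R_conv_out = 1/(24.8390*4.5080) = 0.0089
R_total = 0.0242 K/W
Q = 214.0550 / 0.0242 = 8847.8921 W

R_total = 0.0242 K/W, Q = 8847.8921 W


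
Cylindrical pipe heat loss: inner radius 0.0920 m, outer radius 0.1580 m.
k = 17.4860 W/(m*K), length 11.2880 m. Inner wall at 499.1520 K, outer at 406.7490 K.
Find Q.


dT = 92.4030 K
ln(ro/ri) = 0.5408
Q = 2*pi*17.4860*11.2880*92.4030 / 0.5408 = 211900.2881 W

211900.2881 W


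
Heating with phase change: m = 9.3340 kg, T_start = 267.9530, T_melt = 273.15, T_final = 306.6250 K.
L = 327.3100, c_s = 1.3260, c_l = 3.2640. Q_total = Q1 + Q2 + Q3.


Q1 (sensible, solid) = 9.3340 * 1.3260 * 5.1970 = 64.3227 kJ
Q2 (latent) = 9.3340 * 327.3100 = 3055.1115 kJ
Q3 (sensible, liquid) = 9.3340 * 3.2640 * 33.4750 = 1019.8552 kJ
Q_total = 4139.2894 kJ

4139.2894 kJ


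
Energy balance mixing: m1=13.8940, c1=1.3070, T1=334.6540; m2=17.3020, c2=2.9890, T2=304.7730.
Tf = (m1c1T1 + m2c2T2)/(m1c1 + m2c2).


num = 21838.6776
den = 69.8751
Tf = 312.5386 K

312.5386 K


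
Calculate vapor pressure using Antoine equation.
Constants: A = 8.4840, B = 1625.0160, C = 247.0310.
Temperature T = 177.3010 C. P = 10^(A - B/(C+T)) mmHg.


C+T = 424.3320
B/(C+T) = 3.8296
log10(P) = 8.4840 - 3.8296 = 4.6544
P = 10^4.6544 = 45124.6382 mmHg

45124.6382 mmHg


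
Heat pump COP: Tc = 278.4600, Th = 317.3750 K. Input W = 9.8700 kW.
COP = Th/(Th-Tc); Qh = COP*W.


COP = 317.3750 / 38.9150 = 8.1556
Qh = 8.1556 * 9.8700 = 80.4957 kW

COP = 8.1556, Qh = 80.4957 kW


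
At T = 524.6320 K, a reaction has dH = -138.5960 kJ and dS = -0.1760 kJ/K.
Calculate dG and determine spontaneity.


T*dS = 524.6320 * -0.1760 = -92.3352 kJ
dG = -138.5960 + 92.3352 = -46.2608 kJ (spontaneous)

dG = -46.2608 kJ, spontaneous


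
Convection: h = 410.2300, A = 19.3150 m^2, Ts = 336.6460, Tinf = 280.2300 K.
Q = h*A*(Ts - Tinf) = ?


dT = 56.4160 K
Q = 410.2300 * 19.3150 * 56.4160 = 447017.3917 W

447017.3917 W


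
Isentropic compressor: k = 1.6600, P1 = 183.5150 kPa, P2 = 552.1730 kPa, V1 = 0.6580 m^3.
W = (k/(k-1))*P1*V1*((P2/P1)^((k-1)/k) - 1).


(k-1)/k = 0.3976
(P2/P1)^exp = 1.5496
W = 2.5152 * 183.5150 * 0.6580 * (1.5496 - 1) = 166.9081 kJ

166.9081 kJ


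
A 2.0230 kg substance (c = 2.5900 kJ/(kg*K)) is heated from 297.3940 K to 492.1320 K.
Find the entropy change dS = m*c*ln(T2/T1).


T2/T1 = 1.6548
ln(T2/T1) = 0.5037
dS = 2.0230 * 2.5900 * 0.5037 = 2.6391 kJ/K

2.6391 kJ/K


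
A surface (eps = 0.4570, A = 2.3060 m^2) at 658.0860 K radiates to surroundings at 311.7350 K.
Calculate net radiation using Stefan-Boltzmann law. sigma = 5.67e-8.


T^4 = 1.8756e+11
Tsurr^4 = 9.4437e+09
Q = 0.4570 * 5.67e-8 * 2.3060 * 1.7811e+11 = 10642.7068 W

10642.7068 W


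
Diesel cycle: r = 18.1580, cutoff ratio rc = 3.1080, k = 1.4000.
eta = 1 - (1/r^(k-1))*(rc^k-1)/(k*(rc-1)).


r^(k-1) = 3.1888
rc^k = 4.8919
eta = 0.5864 = 58.6448%

58.6448%
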